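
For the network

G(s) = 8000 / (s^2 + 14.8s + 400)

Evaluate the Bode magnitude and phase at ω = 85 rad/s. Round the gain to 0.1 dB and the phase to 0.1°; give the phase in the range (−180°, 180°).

1.2 dB, -169.6°

At s = jω = j85:
quadratic: (j85)² + 14.8·j85 + 400 = -6825 + j1258 → |·| ≈ 6940, ∠ ≈ 169.56°
|G| = 8000 / 6940 ≈ 1.1527
Gain = 20 log₁₀(1.1527) ≈ 1.23 dB
∠G = 0.00° − 169.56° = -169.56°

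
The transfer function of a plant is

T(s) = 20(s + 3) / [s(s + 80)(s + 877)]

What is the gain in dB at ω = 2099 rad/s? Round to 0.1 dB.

-107.6 dB

At s = jω = j2099:
zero (s+3): 3 + j2099 → |·| = √(3²+2099²) = √4405810 ≈ 2099, ∠ = arctan(2099/3) ≈ 89.92°
pole (s+80): 80 + j2099 → |·| = √(80²+2099²) = √4412201 ≈ 2100.5, ∠ = arctan(2099/80) ≈ 87.82°
pole (s+877): 877 + j2099 → |·| = √(877²+2099²) = √5174930 ≈ 2274.8, ∠ = arctan(2099/877) ≈ 67.32°
pole at origin: |s| = 2099, ∠ = 90.00° (in denominator)
|T| = 20 · 2099 / 1.0029e+10 ≈ 4.1859e-06
Gain = 20 log₁₀(4.1859e-06) ≈ -107.56 dB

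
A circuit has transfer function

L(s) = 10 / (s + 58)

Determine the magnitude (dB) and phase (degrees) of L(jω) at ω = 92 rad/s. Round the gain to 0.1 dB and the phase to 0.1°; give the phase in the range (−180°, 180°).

Substitute s = j92:
Numerator: 10 = 10 + j0
Denominator: (j92) + 58 = 58 + j92
|N| = √(10² + 0²) ≈ 10, ∠N ≈ 0.00°
|D| = √(58² + 92²) ≈ 108.76, ∠D ≈ 57.77°
|L| = 10 / 108.76 ≈ 0.091946
Gain = 20 log₁₀(0.091946) ≈ -20.73 dB
∠L = 0.00° − 57.77° = -57.77°

-20.7 dB, -57.8°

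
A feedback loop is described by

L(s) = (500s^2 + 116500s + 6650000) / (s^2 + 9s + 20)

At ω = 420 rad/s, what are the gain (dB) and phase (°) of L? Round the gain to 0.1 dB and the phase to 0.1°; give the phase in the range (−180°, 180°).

54.6 dB, -29.7°

Substitute s = j420:
Numerator: 500(j420)^2 + 116500(j420) + 6650000 = -81550000 + j48930000
Denominator: (j420)^2 + 9(j420) + 20 = -176380 + j3780
|N| = √(81550000² + 48930000²) ≈ 9.5103e+07, ∠N ≈ 149.04°
|D| = √(176380² + 3780²) ≈ 1.7642e+05, ∠D ≈ 178.77°
|L| = 9.5103e+07 / 1.7642e+05 ≈ 539.07
Gain = 20 log₁₀(539.07) ≈ 54.63 dB
∠L = 149.04° − 178.77° = -29.73°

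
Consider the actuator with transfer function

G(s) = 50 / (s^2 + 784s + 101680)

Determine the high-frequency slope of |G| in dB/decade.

-40 dB/decade

Each pole contributes −20 dB/decade at high frequency; each zero contributes +20 dB/decade.
Net: 0 zero(s) − 2 pole(s) → -40 dB/decade.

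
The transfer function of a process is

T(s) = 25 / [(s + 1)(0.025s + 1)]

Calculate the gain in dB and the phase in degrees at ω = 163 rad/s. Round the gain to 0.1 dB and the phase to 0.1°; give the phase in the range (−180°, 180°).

-28.7 dB, -165.9°

At ω = 163 rad/s:
pole (1 + j163·1) = 1 + j163 → |·| ≈ 163, ∠ ≈ 89.65°
pole (1 + j163·0.025) = 1 + j4.075 → |·| ≈ 4.1959, ∠ ≈ 76.21°
|T| = 25 · 1 / (163 · 4.1959) ≈ 0.036553
Gain = 20 log₁₀(0.036553) ≈ -28.74 dB
∠T = (0°) − (89.65° + 76.21°) = -165.86°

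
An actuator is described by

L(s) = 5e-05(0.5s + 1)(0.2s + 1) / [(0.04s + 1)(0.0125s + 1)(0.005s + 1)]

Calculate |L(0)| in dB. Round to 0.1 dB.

-86.0 dB

L(0) = 5e-05 · 1 / 1 = 5e-05
20 log₁₀(5e-05) ≈ -86.02 dB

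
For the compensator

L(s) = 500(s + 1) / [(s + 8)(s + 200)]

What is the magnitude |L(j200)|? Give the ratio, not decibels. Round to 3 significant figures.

At s = jω = j200:
zero (s+1): 1 + j200 → |·| = √(1²+200²) = √40001 ≈ 200, ∠ = arctan(200/1) ≈ 89.71°
pole (s+8): 8 + j200 → |·| = √(8²+200²) = √40064 ≈ 200.16, ∠ = arctan(200/8) ≈ 87.71°
pole (s+200): 200 + j200 → |·| = √(200²+200²) = √80000 ≈ 282.84, ∠ = arctan(200/200) ≈ 45.00°
|L| = 500 · 200 / 56613 ≈ 1.7664

1.77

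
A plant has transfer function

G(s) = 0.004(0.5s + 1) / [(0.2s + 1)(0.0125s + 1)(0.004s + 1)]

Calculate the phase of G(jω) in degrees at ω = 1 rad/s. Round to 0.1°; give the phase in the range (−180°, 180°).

At ω = 1 rad/s:
zero (1 + j1·0.5) = 1 + j0.5 → |·| ≈ 1.118, ∠ ≈ 26.57°
pole (1 + j1·0.2) = 1 + j0.2 → |·| ≈ 1.0198, ∠ ≈ 11.31°
pole (1 + j1·0.0125) = 1 + j0.0125 → |·| ≈ 1.0001, ∠ ≈ 0.72°
pole (1 + j1·0.004) = 1 + j0.004 → |·| ≈ 1, ∠ ≈ 0.23°
∠G = (26.57°) − (11.31° + 0.72° + 0.23°) = 14.31°

14.3°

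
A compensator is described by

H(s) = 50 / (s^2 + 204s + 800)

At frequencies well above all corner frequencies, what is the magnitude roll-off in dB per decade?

Each pole contributes −20 dB/decade at high frequency; each zero contributes +20 dB/decade.
Net: 0 zero(s) − 2 pole(s) → -40 dB/decade.

-40 dB/decade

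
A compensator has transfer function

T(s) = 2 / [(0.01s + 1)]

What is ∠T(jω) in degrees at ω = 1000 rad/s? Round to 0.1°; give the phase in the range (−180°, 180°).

-84.3°

At ω = 1000 rad/s:
pole (1 + j1000·0.01) = 1 + j10 → |·| ≈ 10.05, ∠ ≈ 84.29°
∠T = (0°) − (84.29°) = -84.29°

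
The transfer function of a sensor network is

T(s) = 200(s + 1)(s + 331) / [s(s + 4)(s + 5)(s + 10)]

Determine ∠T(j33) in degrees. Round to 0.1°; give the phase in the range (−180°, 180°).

126.3°

At s = jω = j33:
zero (s+1): 1 + j33 → |·| = √(1²+33²) = √1090 ≈ 33.015, ∠ = arctan(33/1) ≈ 88.26°
zero (s+331): 331 + j33 → |·| = √(331²+33²) = √110650 ≈ 332.64, ∠ = arctan(33/331) ≈ 5.69°
pole (s+4): 4 + j33 → |·| = √(4²+33²) = √1105 ≈ 33.242, ∠ = arctan(33/4) ≈ 83.09°
pole (s+5): 5 + j33 → |·| = √(5²+33²) = √1114 ≈ 33.377, ∠ = arctan(33/5) ≈ 81.38°
pole (s+10): 10 + j33 → |·| = √(10²+33²) = √1189 ≈ 34.482, ∠ = arctan(33/10) ≈ 73.14°
pole at origin: |s| = 33, ∠ = 90.00° (in denominator)
∠T = 93.95° − 327.61° = -233.66° ≡ 126.34° (principal value)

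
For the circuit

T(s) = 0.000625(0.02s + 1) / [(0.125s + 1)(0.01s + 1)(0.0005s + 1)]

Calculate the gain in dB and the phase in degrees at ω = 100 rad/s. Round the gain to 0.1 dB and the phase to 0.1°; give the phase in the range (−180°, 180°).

At ω = 100 rad/s:
zero (1 + j100·0.02) = 1 + j2 → |·| ≈ 2.2361, ∠ ≈ 63.43°
pole (1 + j100·0.125) = 1 + j12.5 → |·| ≈ 12.54, ∠ ≈ 85.43°
pole (1 + j100·0.01) = 1 + j1 → |·| ≈ 1.4142, ∠ ≈ 45.00°
pole (1 + j100·0.0005) = 1 + j0.05 → |·| ≈ 1.0012, ∠ ≈ 2.86°
|T| = 0.000625 · 2.2361 / (12.54 · 1.4142 · 1.0012) ≈ 7.8712e-05
Gain = 20 log₁₀(7.8712e-05) ≈ -82.08 dB
∠T = (63.43°) − (85.43° + 45.00° + 2.86°) = -69.86°

-82.1 dB, -69.9°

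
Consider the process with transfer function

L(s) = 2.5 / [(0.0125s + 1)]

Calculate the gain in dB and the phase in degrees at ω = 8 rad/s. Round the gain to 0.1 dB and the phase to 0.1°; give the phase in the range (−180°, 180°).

7.9 dB, -5.7°

At ω = 8 rad/s:
pole (1 + j8·0.0125) = 1 + j0.1 → |·| ≈ 1.005, ∠ ≈ 5.71°
|L| = 2.5 · 1 / (1.005) ≈ 2.4876
Gain = 20 log₁₀(2.4876) ≈ 7.92 dB
∠L = (0°) − (5.71°) = -5.71°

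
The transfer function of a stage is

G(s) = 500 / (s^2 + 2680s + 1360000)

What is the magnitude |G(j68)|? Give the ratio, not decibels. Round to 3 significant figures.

0.000366

Substitute s = j68:
Numerator: 500 = 500 + j0
Denominator: (j68)^2 + 2680(j68) + 1360000 = 1355376 + j182240
|N| = √(500² + 0²) ≈ 500, ∠N ≈ 0.00°
|D| = √(1355376² + 182240²) ≈ 1.3676e+06, ∠D ≈ 7.66°
|G| = 500 / 1.3676e+06 ≈ 0.0003656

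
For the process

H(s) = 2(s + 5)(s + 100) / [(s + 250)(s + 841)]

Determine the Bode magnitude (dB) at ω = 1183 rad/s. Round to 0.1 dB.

4.1 dB

At s = jω = j1183:
zero (s+5): 5 + j1183 → |·| = √(5²+1183²) = √1399514 ≈ 1183, ∠ = arctan(1183/5) ≈ 89.76°
zero (s+100): 100 + j1183 → |·| = √(100²+1183²) = √1409489 ≈ 1187.2, ∠ = arctan(1183/100) ≈ 85.17°
pole (s+250): 250 + j1183 → |·| = √(250²+1183²) = √1461989 ≈ 1209.1, ∠ = arctan(1183/250) ≈ 78.07°
pole (s+841): 841 + j1183 → |·| = √(841²+1183²) = √2106770 ≈ 1451.5, ∠ = arctan(1183/841) ≈ 54.59°
|H| = 2 · 1.4045e+06 / 1.755e+06 ≈ 1.6006
Gain = 20 log₁₀(1.6006) ≈ 4.09 dB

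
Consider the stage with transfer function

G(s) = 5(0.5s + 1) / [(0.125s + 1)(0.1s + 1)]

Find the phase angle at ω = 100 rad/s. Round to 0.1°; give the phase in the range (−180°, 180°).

-80.9°

At ω = 100 rad/s:
zero (1 + j100·0.5) = 1 + j50 → |·| ≈ 50.01, ∠ ≈ 88.85°
pole (1 + j100·0.125) = 1 + j12.5 → |·| ≈ 12.54, ∠ ≈ 85.43°
pole (1 + j100·0.1) = 1 + j10 → |·| ≈ 10.05, ∠ ≈ 84.29°
∠G = (88.85°) − (85.43° + 84.29°) = -80.87°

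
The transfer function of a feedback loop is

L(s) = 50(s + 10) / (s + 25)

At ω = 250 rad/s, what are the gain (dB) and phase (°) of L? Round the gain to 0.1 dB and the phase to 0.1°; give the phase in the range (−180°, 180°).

33.9 dB, 3.4°

At s = jω = j250:
zero (s+10): 10 + j250 → |·| = √(10²+250²) = √62600 ≈ 250.2, ∠ = arctan(250/10) ≈ 87.71°
pole (s+25): 25 + j250 → |·| = √(25²+250²) = √63125 ≈ 251.25, ∠ = arctan(250/25) ≈ 84.29°
|L| = 50 · 250.2 / 251.25 ≈ 49.791
Gain = 20 log₁₀(49.791) ≈ 33.94 dB
∠L = 87.71° − 84.29° = 3.42°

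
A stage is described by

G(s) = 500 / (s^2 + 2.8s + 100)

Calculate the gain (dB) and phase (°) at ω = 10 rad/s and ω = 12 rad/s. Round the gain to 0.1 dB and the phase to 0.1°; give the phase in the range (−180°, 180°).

At s = jω = j10:
quadratic: (j10)² + 2.8·j10 + 100 = 0 + j28 → |·| ≈ 28, ∠ ≈ 90.00°
|G| = 500 / 28 ≈ 17.857
Gain = 20 log₁₀(17.857) ≈ 25.04 dB
∠G = 0.00° − 90.00° = -90.00°

At s = jω = j12:
quadratic: (j12)² + 2.8·j12 + 100 = -44 + j33.6 → |·| ≈ 55.362, ∠ ≈ 142.63°
|G| = 500 / 55.362 ≈ 9.0315
Gain = 20 log₁₀(9.0315) ≈ 19.12 dB
∠G = 0.00° − 142.63° = -142.63°

ω = 10: 25.0 dB, -90.0°; ω = 12: 19.1 dB, -142.6°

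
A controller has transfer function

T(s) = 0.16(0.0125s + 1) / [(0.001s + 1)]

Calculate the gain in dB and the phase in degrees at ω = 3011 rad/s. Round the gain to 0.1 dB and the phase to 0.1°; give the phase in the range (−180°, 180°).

At ω = 3011 rad/s:
zero (1 + j3011·0.0125) = 1 + j37.6375 → |·| ≈ 37.651, ∠ ≈ 88.48°
pole (1 + j3011·0.001) = 1 + j3.011 → |·| ≈ 3.1727, ∠ ≈ 71.63°
|T| = 0.16 · 37.651 / (3.1727) ≈ 1.8987
Gain = 20 log₁₀(1.8987) ≈ 5.57 dB
∠T = (88.48°) − (71.63°) = 16.85°

5.6 dB, 16.9°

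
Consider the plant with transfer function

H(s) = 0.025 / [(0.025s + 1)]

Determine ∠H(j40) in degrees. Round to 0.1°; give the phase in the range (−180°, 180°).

-45.0°

At ω = 40 rad/s:
pole (1 + j40·0.025) = 1 + j1 → |·| ≈ 1.4142, ∠ ≈ 45.00°
∠H = (0°) − (45.00°) = -45.00°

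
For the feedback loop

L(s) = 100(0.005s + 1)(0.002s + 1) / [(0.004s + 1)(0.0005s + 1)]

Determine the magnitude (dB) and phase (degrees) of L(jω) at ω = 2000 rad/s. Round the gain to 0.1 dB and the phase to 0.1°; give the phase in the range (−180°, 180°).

51.2 dB, 32.4°

At ω = 2000 rad/s:
zero (1 + j2000·0.005) = 1 + j10 → |·| ≈ 10.05, ∠ ≈ 84.29°
zero (1 + j2000·0.002) = 1 + j4 → |·| ≈ 4.1231, ∠ ≈ 75.96°
pole (1 + j2000·0.004) = 1 + j8 → |·| ≈ 8.0623, ∠ ≈ 82.87°
pole (1 + j2000·0.0005) = 1 + j1 → |·| ≈ 1.4142, ∠ ≈ 45.00°
|L| = 100 · 10.05 · 4.1231 / (8.0623 · 1.4142) ≈ 363.43
Gain = 20 log₁₀(363.43) ≈ 51.21 dB
∠L = (84.29° + 75.96°) − (82.87° + 45.00°) = 32.38°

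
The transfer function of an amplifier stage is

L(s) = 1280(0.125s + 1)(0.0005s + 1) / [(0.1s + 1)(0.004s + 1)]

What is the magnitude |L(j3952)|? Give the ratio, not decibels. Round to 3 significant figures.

224

At ω = 3952 rad/s:
zero (1 + j3952·0.125) = 1 + j494 → |·| ≈ 494, ∠ ≈ 89.88°
zero (1 + j3952·0.0005) = 1 + j1.976 → |·| ≈ 2.2146, ∠ ≈ 63.16°
pole (1 + j3952·0.1) = 1 + j395.2 → |·| ≈ 395.2, ∠ ≈ 89.86°
pole (1 + j3952·0.004) = 1 + j15.808 → |·| ≈ 15.84, ∠ ≈ 86.38°
|L| = 1280 · 494 · 2.2146 / (395.2 · 15.84) ≈ 223.7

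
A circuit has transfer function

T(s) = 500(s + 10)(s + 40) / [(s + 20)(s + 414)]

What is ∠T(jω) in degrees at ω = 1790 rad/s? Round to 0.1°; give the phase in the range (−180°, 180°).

At s = jω = j1790:
zero (s+10): 10 + j1790 → |·| = √(10²+1790²) = √3204200 ≈ 1790, ∠ = arctan(1790/10) ≈ 89.68°
zero (s+40): 40 + j1790 → |·| = √(40²+1790²) = √3205700 ≈ 1790.4, ∠ = arctan(1790/40) ≈ 88.72°
pole (s+20): 20 + j1790 → |·| = √(20²+1790²) = √3204500 ≈ 1790.1, ∠ = arctan(1790/20) ≈ 89.36°
pole (s+414): 414 + j1790 → |·| = √(414²+1790²) = √3375496 ≈ 1837.3, ∠ = arctan(1790/414) ≈ 76.98°
∠T = 178.40° − 166.34° = 12.06°

12.1°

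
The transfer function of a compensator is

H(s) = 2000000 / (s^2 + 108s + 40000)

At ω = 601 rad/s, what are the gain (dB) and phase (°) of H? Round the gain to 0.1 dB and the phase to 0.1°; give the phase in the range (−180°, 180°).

15.7 dB, -168.6°

At s = jω = j601:
quadratic: (j601)² + 108·j601 + 40000 = -321201 + j64908 → |·| ≈ 3.2769e+05, ∠ ≈ 168.58°
|H| = 2000000 / 3.2769e+05 ≈ 6.1033
Gain = 20 log₁₀(6.1033) ≈ 15.71 dB
∠H = 0.00° − 168.58° = -168.58°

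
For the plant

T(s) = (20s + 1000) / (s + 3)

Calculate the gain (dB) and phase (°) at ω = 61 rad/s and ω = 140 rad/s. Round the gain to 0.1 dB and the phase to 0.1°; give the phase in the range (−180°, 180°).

ω = 61: 28.2 dB, -36.5°; ω = 140: 26.5 dB, -18.4°

Substitute s = j61:
Numerator: 20(j61) + 1000 = 1000 + j1220
Denominator: (j61) + 3 = 3 + j61
|N| = √(1000² + 1220²) ≈ 1577.5, ∠N ≈ 50.66°
|D| = √(3² + 61²) ≈ 61.074, ∠D ≈ 87.18°
|T| = 1577.5 / 61.074 ≈ 25.829
Gain = 20 log₁₀(25.829) ≈ 28.24 dB
∠T = 50.66° − 87.18° = -36.52°

Substitute s = j140:
Numerator: 20(j140) + 1000 = 1000 + j2800
Denominator: (j140) + 3 = 3 + j140
|N| = √(1000² + 2800²) ≈ 2973.2, ∠N ≈ 70.35°
|D| = √(3² + 140²) ≈ 140.03, ∠D ≈ 88.77°
|T| = 2973.2 / 140.03 ≈ 21.233
Gain = 20 log₁₀(21.233) ≈ 26.54 dB
∠T = 70.35° − 88.77° = -18.42°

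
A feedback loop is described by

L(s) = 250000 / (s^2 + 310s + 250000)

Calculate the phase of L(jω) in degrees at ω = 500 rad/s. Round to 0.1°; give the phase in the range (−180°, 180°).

-90.0°

At s = jω = j500:
quadratic: (j500)² + 310·j500 + 250000 = 0 + j155000 → |·| ≈ 1.55e+05, ∠ ≈ 90.00°
∠L = 0.00° − 90.00° = -90.00°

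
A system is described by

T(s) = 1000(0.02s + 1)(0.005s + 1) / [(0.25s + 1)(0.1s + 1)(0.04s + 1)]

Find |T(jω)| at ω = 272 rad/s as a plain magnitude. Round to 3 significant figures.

At ω = 272 rad/s:
zero (1 + j272·0.02) = 1 + j5.44 → |·| ≈ 5.5311, ∠ ≈ 79.58°
zero (1 + j272·0.005) = 1 + j1.36 → |·| ≈ 1.6881, ∠ ≈ 53.67°
pole (1 + j272·0.25) = 1 + j68 → |·| ≈ 68.007, ∠ ≈ 89.16°
pole (1 + j272·0.1) = 1 + j27.2 → |·| ≈ 27.218, ∠ ≈ 87.89°
pole (1 + j272·0.04) = 1 + j10.88 → |·| ≈ 10.926, ∠ ≈ 84.75°
|T| = 1000 · 5.5311 · 1.6881 / (68.007 · 27.218 · 10.926) ≈ 0.46168

0.462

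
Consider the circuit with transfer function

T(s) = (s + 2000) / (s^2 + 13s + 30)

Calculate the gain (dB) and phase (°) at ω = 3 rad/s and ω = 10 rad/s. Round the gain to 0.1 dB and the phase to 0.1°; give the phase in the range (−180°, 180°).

Substitute s = j3:
Numerator: (j3) + 2000 = 2000 + j3
Denominator: (j3)^2 + 13(j3) + 30 = 21 + j39
|N| = √(2000² + 3²) ≈ 2000, ∠N ≈ 0.09°
|D| = √(21² + 39²) ≈ 44.294, ∠D ≈ 61.70°
|T| = 2000 / 44.294 ≈ 45.153
Gain = 20 log₁₀(45.153) ≈ 33.09 dB
∠T = 0.09° − 61.70° = -61.61°

Substitute s = j10:
Numerator: (j10) + 2000 = 2000 + j10
Denominator: (j10)^2 + 13(j10) + 30 = -70 + j130
|N| = √(2000² + 10²) ≈ 2000, ∠N ≈ 0.29°
|D| = √(70² + 130²) ≈ 147.65, ∠D ≈ 118.30°
|T| = 2000 / 147.65 ≈ 13.546
Gain = 20 log₁₀(13.546) ≈ 22.64 dB
∠T = 0.29° − 118.30° = -118.01°

ω = 3: 33.1 dB, -61.6°; ω = 10: 22.6 dB, -118.0°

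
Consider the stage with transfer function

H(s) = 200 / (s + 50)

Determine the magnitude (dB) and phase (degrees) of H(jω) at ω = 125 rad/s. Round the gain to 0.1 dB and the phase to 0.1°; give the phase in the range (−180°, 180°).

3.4 dB, -68.2°

Substitute s = j125:
Numerator: 200 = 200 + j0
Denominator: (j125) + 50 = 50 + j125
|N| = √(200² + 0²) ≈ 200, ∠N ≈ 0.00°
|D| = √(50² + 125²) ≈ 134.63, ∠D ≈ 68.20°
|H| = 200 / 134.63 ≈ 1.4856
Gain = 20 log₁₀(1.4856) ≈ 3.44 dB
∠H = 0.00° − 68.20° = -68.20°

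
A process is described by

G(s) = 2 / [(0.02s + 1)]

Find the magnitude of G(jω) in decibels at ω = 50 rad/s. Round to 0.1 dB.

At ω = 50 rad/s:
pole (1 + j50·0.02) = 1 + j1 → |·| ≈ 1.4142, ∠ ≈ 45.00°
|G| = 2 · 1 / (1.4142) ≈ 1.4142
Gain = 20 log₁₀(1.4142) ≈ 3.01 dB

3.0 dB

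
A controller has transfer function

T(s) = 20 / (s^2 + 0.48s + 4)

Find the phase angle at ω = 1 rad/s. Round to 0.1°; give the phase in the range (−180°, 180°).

-9.1°

At s = jω = j1:
quadratic: (j1)² + 0.48·j1 + 4 = 3 + j0.48 → |·| ≈ 3.0382, ∠ ≈ 9.09°
∠T = 0.00° − 9.09° = -9.09°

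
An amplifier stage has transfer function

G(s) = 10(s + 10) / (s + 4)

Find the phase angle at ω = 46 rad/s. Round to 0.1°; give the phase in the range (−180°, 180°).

-7.3°

At s = jω = j46:
zero (s+10): 10 + j46 → |·| = √(10²+46²) = √2216 ≈ 47.074, ∠ = arctan(46/10) ≈ 77.74°
pole (s+4): 4 + j46 → |·| = √(4²+46²) = √2132 ≈ 46.174, ∠ = arctan(46/4) ≈ 85.03°
∠G = 77.74° − 85.03° = -7.29°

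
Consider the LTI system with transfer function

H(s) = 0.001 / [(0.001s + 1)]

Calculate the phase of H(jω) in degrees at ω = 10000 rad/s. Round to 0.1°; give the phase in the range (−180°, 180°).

-84.3°

At ω = 10000 rad/s:
pole (1 + j10000·0.001) = 1 + j10 → |·| ≈ 10.05, ∠ ≈ 84.29°
∠H = (0°) − (84.29°) = -84.29°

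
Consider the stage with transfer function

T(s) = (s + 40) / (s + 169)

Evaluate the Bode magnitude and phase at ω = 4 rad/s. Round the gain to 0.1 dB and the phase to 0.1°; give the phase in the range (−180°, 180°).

-12.5 dB, 4.4°

At s = jω = j4:
zero (s+40): 40 + j4 → |·| = √(40²+4²) = √1616 ≈ 40.2, ∠ = arctan(4/40) ≈ 5.71°
pole (s+169): 169 + j4 → |·| = √(169²+4²) = √28577 ≈ 169.05, ∠ = arctan(4/169) ≈ 1.36°
|T| = 1 · 40.2 / 169.05 ≈ 0.2378
Gain = 20 log₁₀(0.2378) ≈ -12.48 dB
∠T = 5.71° − 1.36° = 4.35°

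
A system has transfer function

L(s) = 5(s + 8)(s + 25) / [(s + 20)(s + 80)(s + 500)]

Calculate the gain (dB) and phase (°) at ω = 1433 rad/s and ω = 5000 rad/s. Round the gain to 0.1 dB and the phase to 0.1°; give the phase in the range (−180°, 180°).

At s = jω = j1433:
zero (s+8): 8 + j1433 → |·| = √(8²+1433²) = √2053553 ≈ 1433, ∠ = arctan(1433/8) ≈ 89.68°
zero (s+25): 25 + j1433 → |·| = √(25²+1433²) = √2054114 ≈ 1433.2, ∠ = arctan(1433/25) ≈ 89.00°
pole (s+20): 20 + j1433 → |·| = √(20²+1433²) = √2053889 ≈ 1433.1, ∠ = arctan(1433/20) ≈ 89.20°
pole (s+80): 80 + j1433 → |·| = √(80²+1433²) = √2059889 ≈ 1435.2, ∠ = arctan(1433/80) ≈ 86.80°
pole (s+500): 500 + j1433 → |·| = √(500²+1433²) = √2303489 ≈ 1517.7, ∠ = arctan(1433/500) ≈ 70.77°
|L| = 5 · 2.0538e+06 / 3.1216e+09 ≈ 0.0032897
Gain = 20 log₁₀(0.0032897) ≈ -49.66 dB
∠L = 178.68° − 246.77° = -68.09°

At s = jω = j5000:
zero (s+8): 8 + j5000 → |·| = √(8²+5000²) = √25000064 ≈ 5000, ∠ = arctan(5000/8) ≈ 89.91°
zero (s+25): 25 + j5000 → |·| = √(25²+5000²) = √25000625 ≈ 5000.1, ∠ = arctan(5000/25) ≈ 89.71°
pole (s+20): 20 + j5000 → |·| = √(20²+5000²) = √25000400 ≈ 5000, ∠ = arctan(5000/20) ≈ 89.77°
pole (s+80): 80 + j5000 → |·| = √(80²+5000²) = √25006400 ≈ 5000.6, ∠ = arctan(5000/80) ≈ 89.08°
pole (s+500): 500 + j5000 → |·| = √(500²+5000²) = √25250000 ≈ 5024.9, ∠ = arctan(5000/500) ≈ 84.29°
|L| = 5 · 2.5e+07 / 1.2564e+11 ≈ 0.00099491
Gain = 20 log₁₀(0.00099491) ≈ -60.04 dB
∠L = 179.62° − 263.14° = -83.52°

ω = 1433: -49.7 dB, -68.1°; ω = 5000: -60.0 dB, -83.5°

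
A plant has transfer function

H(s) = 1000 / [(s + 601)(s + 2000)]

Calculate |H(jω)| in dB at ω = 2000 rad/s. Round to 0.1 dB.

At s = jω = j2000:
pole (s+601): 601 + j2000 → |·| = √(601²+2000²) = √4361201 ≈ 2088.3, ∠ = arctan(2000/601) ≈ 73.27°
pole (s+2000): 2000 + j2000 → |·| = √(2000²+2000²) = √8000000 ≈ 2828.4, ∠ = arctan(2000/2000) ≈ 45.00°
|H| = 1000 / 5.9065e+06 ≈ 0.00016931
Gain = 20 log₁₀(0.00016931) ≈ -75.43 dB

-75.4 dB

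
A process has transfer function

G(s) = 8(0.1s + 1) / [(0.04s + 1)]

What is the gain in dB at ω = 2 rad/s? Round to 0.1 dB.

At ω = 2 rad/s:
zero (1 + j2·0.1) = 1 + j0.2 → |·| ≈ 1.0198, ∠ ≈ 11.31°
pole (1 + j2·0.04) = 1 + j0.08 → |·| ≈ 1.0032, ∠ ≈ 4.57°
|G| = 8 · 1.0198 / (1.0032) ≈ 8.1324
Gain = 20 log₁₀(8.1324) ≈ 18.20 dB

18.2 dB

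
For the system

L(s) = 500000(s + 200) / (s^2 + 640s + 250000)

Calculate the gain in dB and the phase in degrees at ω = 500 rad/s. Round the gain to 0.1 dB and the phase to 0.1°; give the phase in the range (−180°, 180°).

At s = jω = j500:
zero (s+200): 200 + j500 → |·| = √(200²+500²) = √290000 ≈ 538.52, ∠ = arctan(500/200) ≈ 68.20°
quadratic: (j500)² + 640·j500 + 250000 = 0 + j320000 → |·| ≈ 3.2e+05, ∠ ≈ 90.00°
|L| = 500000 · 538.52 / 3.2e+05 ≈ 841.44
Gain = 20 log₁₀(841.44) ≈ 58.50 dB
∠L = 68.20° − 90.00° = -21.80°

58.5 dB, -21.8°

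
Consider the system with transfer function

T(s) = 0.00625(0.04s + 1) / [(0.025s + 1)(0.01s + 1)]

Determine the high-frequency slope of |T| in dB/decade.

Each pole contributes −20 dB/decade at high frequency; each zero contributes +20 dB/decade.
Net: 1 zero(s) − 2 pole(s) → -20 dB/decade.

-20 dB/decade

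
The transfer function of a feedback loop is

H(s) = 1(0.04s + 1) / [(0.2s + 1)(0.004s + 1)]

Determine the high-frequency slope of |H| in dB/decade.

-20 dB/decade

Each pole contributes −20 dB/decade at high frequency; each zero contributes +20 dB/decade.
Net: 1 zero(s) − 2 pole(s) → -20 dB/decade.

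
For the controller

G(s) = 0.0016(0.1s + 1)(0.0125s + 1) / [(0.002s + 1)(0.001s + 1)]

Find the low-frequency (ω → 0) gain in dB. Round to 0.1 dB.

G(0) = 0.0016 · 1 / 1 = 0.0016
20 log₁₀(0.0016) ≈ -55.92 dB

-55.9 dB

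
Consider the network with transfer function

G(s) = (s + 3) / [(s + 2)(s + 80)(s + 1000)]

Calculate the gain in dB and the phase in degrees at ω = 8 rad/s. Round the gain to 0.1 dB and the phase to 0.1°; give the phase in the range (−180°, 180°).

At s = jω = j8:
zero (s+3): 3 + j8 → |·| = √(3²+8²) = √73 ≈ 8.544, ∠ = arctan(8/3) ≈ 69.44°
pole (s+2): 2 + j8 → |·| = √(2²+8²) = √68 ≈ 8.2462, ∠ = arctan(8/2) ≈ 75.96°
pole (s+80): 80 + j8 → |·| = √(80²+8²) = √6464 ≈ 80.399, ∠ = arctan(8/80) ≈ 5.71°
pole (s+1000): 1000 + j8 → |·| = √(1000²+8²) = √1000064 ≈ 1000, ∠ = arctan(8/1000) ≈ 0.46°
|G| = 1 · 8.544 / 6.6299e+05 ≈ 1.2887e-05
Gain = 20 log₁₀(1.2887e-05) ≈ -97.80 dB
∠G = 69.44° − 82.13° = -12.69°

-97.8 dB, -12.7°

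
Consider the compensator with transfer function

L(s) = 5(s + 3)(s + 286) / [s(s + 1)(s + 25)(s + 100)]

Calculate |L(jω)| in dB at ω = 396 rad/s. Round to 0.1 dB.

At s = jω = j396:
zero (s+3): 3 + j396 → |·| = √(3²+396²) = √156825 ≈ 396.01, ∠ = arctan(396/3) ≈ 89.57°
zero (s+286): 286 + j396 → |·| = √(286²+396²) = √238612 ≈ 488.48, ∠ = arctan(396/286) ≈ 54.16°
pole (s+1): 1 + j396 → |·| = √(1²+396²) = √156817 ≈ 396, ∠ = arctan(396/1) ≈ 89.86°
pole (s+25): 25 + j396 → |·| = √(25²+396²) = √157441 ≈ 396.79, ∠ = arctan(396/25) ≈ 86.39°
pole (s+100): 100 + j396 → |·| = √(100²+396²) = √166816 ≈ 408.43, ∠ = arctan(396/100) ≈ 75.83°
pole at origin: |s| = 396, ∠ = 90.00° (in denominator)
|L| = 5 · 1.9344e+05 / 2.5414e+10 ≈ 3.8058e-05
Gain = 20 log₁₀(3.8058e-05) ≈ -88.39 dB

-88.4 dB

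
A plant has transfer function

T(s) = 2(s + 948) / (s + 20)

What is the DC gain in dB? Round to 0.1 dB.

T(0) = 2·948 / (20) = 94.8
20 log₁₀(94.8) ≈ 39.54 dB

39.5 dB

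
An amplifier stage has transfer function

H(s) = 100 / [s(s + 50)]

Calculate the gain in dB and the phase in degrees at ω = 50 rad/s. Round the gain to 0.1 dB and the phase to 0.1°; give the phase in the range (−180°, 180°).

At s = jω = j50:
pole (s+50): 50 + j50 → |·| = √(50²+50²) = √5000 ≈ 70.711, ∠ = arctan(50/50) ≈ 45.00°
pole at origin: |s| = 50, ∠ = 90.00° (in denominator)
|H| = 100 / 3535.5 ≈ 0.028285
Gain = 20 log₁₀(0.028285) ≈ -30.97 dB
∠H = 0.00° − 135.00° = -135.00°

-31.0 dB, -135.0°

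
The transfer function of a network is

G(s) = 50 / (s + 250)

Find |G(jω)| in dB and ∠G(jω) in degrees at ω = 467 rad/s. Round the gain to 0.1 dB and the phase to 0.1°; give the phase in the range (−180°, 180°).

-20.5 dB, -61.8°

Substitute s = j467:
Numerator: 50 = 50 + j0
Denominator: (j467) + 250 = 250 + j467
|N| = √(50² + 0²) ≈ 50, ∠N ≈ 0.00°
|D| = √(250² + 467²) ≈ 529.71, ∠D ≈ 61.84°
|G| = 50 / 529.71 ≈ 0.094391
Gain = 20 log₁₀(0.094391) ≈ -20.50 dB
∠G = 0.00° − 61.84° = -61.84°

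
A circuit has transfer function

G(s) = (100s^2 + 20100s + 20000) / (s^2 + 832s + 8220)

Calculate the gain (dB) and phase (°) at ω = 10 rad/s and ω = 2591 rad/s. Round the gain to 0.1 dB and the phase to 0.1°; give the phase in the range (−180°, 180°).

Substitute s = j10:
Numerator: 100(j10)^2 + 20100(j10) + 20000 = 10000 + j201000
Denominator: (j10)^2 + 832(j10) + 8220 = 8120 + j8320
|N| = √(10000² + 201000²) ≈ 2.0125e+05, ∠N ≈ 87.15°
|D| = √(8120² + 8320²) ≈ 11626, ∠D ≈ 45.70°
|G| = 2.0125e+05 / 11626 ≈ 17.31
Gain = 20 log₁₀(17.31) ≈ 24.77 dB
∠G = 87.15° − 45.70° = 41.45°

Substitute s = j2591:
Numerator: 100(j2591)^2 + 20100(j2591) + 20000 = -671308100 + j52079100
Denominator: (j2591)^2 + 832(j2591) + 8220 = -6705061 + j2155712
|N| = √(671308100² + 52079100²) ≈ 6.7333e+08, ∠N ≈ 175.56°
|D| = √(6705061² + 2155712²) ≈ 7.0431e+06, ∠D ≈ 162.18°
|G| = 6.7333e+08 / 7.0431e+06 ≈ 95.601
Gain = 20 log₁₀(95.601) ≈ 39.61 dB
∠G = 175.56° − 162.18° = 13.38°

ω = 10: 24.8 dB, 41.5°; ω = 2591: 39.6 dB, 13.4°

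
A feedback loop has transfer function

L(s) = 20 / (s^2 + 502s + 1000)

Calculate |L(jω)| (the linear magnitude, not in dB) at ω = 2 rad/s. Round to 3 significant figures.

Substitute s = j2:
Numerator: 20 = 20 + j0
Denominator: (j2)^2 + 502(j2) + 1000 = 996 + j1004
|N| = √(20² + 0²) ≈ 20, ∠N ≈ 0.00°
|D| = √(996² + 1004²) ≈ 1414.2, ∠D ≈ 45.23°
|L| = 20 / 1414.2 ≈ 0.014142

0.0141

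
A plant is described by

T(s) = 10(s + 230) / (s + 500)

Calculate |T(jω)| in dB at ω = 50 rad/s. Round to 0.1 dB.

13.4 dB

At s = jω = j50:
zero (s+230): 230 + j50 → |·| = √(230²+50²) = √55400 ≈ 235.37, ∠ = arctan(50/230) ≈ 12.26°
pole (s+500): 500 + j50 → |·| = √(500²+50²) = √252500 ≈ 502.49, ∠ = arctan(50/500) ≈ 5.71°
|T| = 10 · 235.37 / 502.49 ≈ 4.6841
Gain = 20 log₁₀(4.6841) ≈ 13.41 dB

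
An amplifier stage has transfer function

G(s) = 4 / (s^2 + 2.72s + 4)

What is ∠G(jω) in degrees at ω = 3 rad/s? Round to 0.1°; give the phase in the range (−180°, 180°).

-121.5°

At s = jω = j3:
quadratic: (j3)² + 2.72·j3 + 4 = -5 + j8.16 → |·| ≈ 9.57, ∠ ≈ 121.50°
∠G = 0.00° − 121.50° = -121.50°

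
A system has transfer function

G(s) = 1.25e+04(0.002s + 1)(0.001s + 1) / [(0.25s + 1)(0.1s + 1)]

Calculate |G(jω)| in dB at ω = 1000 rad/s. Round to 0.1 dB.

4.0 dB

At ω = 1000 rad/s:
zero (1 + j1000·0.002) = 1 + j2 → |·| ≈ 2.2361, ∠ ≈ 63.43°
zero (1 + j1000·0.001) = 1 + j1 → |·| ≈ 1.4142, ∠ ≈ 45.00°
pole (1 + j1000·0.25) = 1 + j250 → |·| ≈ 250, ∠ ≈ 89.77°
pole (1 + j1000·0.1) = 1 + j100 → |·| ≈ 100, ∠ ≈ 89.43°
|G| = 1.25e+04 · 2.2361 · 1.4142 / (250 · 100) ≈ 1.5811
Gain = 20 log₁₀(1.5811) ≈ 3.98 dB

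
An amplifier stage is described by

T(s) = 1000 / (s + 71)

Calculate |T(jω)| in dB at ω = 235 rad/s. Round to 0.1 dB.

12.2 dB

At s = jω = j235:
pole (s+71): 71 + j235 → |·| = √(71²+235²) = √60266 ≈ 245.49, ∠ = arctan(235/71) ≈ 73.19°
|T| = 1000 / 245.49 ≈ 4.0735
Gain = 20 log₁₀(4.0735) ≈ 12.20 dB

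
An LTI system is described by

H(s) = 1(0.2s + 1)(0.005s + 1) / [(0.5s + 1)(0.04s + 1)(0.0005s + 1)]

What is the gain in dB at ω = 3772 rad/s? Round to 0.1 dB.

At ω = 3772 rad/s:
zero (1 + j3772·0.2) = 1 + j754.4 → |·| ≈ 754.4, ∠ ≈ 89.92°
zero (1 + j3772·0.005) = 1 + j18.86 → |·| ≈ 18.886, ∠ ≈ 86.96°
pole (1 + j3772·0.5) = 1 + j1886 → |·| ≈ 1886, ∠ ≈ 89.97°
pole (1 + j3772·0.04) = 1 + j150.88 → |·| ≈ 150.88, ∠ ≈ 89.62°
pole (1 + j3772·0.0005) = 1 + j1.886 → |·| ≈ 2.1347, ∠ ≈ 62.07°
|H| = 1 · 754.4 · 18.886 / (1886 · 150.88 · 2.1347) ≈ 0.023455
Gain = 20 log₁₀(0.023455) ≈ -32.60 dB

-32.6 dB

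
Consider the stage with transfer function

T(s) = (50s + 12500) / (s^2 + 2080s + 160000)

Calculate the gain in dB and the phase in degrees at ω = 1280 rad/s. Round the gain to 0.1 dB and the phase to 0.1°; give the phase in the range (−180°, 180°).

Substitute s = j1280:
Numerator: 50(j1280) + 12500 = 12500 + j64000
Denominator: (j1280)^2 + 2080(j1280) + 160000 = -1478400 + j2662400
|N| = √(12500² + 64000²) ≈ 65209, ∠N ≈ 78.95°
|D| = √(1478400² + 2662400²) ≈ 3.0453e+06, ∠D ≈ 119.04°
|T| = 65209 / 3.0453e+06 ≈ 0.021413
Gain = 20 log₁₀(0.021413) ≈ -33.39 dB
∠T = 78.95° − 119.04° = -40.09°

-33.4 dB, -40.1°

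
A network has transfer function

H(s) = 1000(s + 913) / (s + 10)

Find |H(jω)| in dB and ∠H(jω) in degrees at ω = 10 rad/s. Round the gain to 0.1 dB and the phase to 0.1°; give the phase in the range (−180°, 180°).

At s = jω = j10:
zero (s+913): 913 + j10 → |·| = √(913²+10²) = √833669 ≈ 913.05, ∠ = arctan(10/913) ≈ 0.63°
pole (s+10): 10 + j10 → |·| = √(10²+10²) = √200 ≈ 14.142, ∠ = arctan(10/10) ≈ 45.00°
|H| = 1000 · 913.05 / 14.142 ≈ 64563
Gain = 20 log₁₀(64563) ≈ 96.20 dB
∠H = 0.63° − 45.00° = -44.37°

96.2 dB, -44.4°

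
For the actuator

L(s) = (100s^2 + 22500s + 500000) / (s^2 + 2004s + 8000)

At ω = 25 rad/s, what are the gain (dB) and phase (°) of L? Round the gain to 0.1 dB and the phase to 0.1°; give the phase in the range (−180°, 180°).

23.0 dB, -29.5°

Substitute s = j25:
Numerator: 100(j25)^2 + 22500(j25) + 500000 = 437500 + j562500
Denominator: (j25)^2 + 2004(j25) + 8000 = 7375 + j50100
|N| = √(437500² + 562500²) ≈ 7.1261e+05, ∠N ≈ 52.13°
|D| = √(7375² + 50100²) ≈ 50640, ∠D ≈ 81.63°
|L| = 7.1261e+05 / 50640 ≈ 14.072
Gain = 20 log₁₀(14.072) ≈ 22.97 dB
∠L = 52.13° − 81.63° = -29.50°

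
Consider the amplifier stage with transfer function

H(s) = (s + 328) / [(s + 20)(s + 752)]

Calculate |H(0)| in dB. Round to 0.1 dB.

H(0) = 1·328 / (20·752) ≈ 0.021809
20 log₁₀(0.021809) ≈ -33.23 dB

-33.2 dB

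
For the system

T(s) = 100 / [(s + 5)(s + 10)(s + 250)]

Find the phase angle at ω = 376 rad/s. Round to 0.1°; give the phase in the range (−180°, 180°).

125.9°

At s = jω = j376:
pole (s+5): 5 + j376 → |·| = √(5²+376²) = √141401 ≈ 376.03, ∠ = arctan(376/5) ≈ 89.24°
pole (s+10): 10 + j376 → |·| = √(10²+376²) = √141476 ≈ 376.13, ∠ = arctan(376/10) ≈ 88.48°
pole (s+250): 250 + j376 → |·| = √(250²+376²) = √203876 ≈ 451.53, ∠ = arctan(376/250) ≈ 56.38°
∠T = 0.00° − 234.10° = -234.10° ≡ 125.90° (principal value)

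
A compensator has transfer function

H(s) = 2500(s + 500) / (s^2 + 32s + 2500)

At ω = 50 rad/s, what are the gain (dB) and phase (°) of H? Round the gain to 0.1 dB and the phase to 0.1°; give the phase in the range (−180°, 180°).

At s = jω = j50:
zero (s+500): 500 + j50 → |·| = √(500²+50²) = √252500 ≈ 502.49, ∠ = arctan(50/500) ≈ 5.71°
quadratic: (j50)² + 32·j50 + 2500 = 0 + j1600 → |·| ≈ 1600, ∠ ≈ 90.00°
|H| = 2500 · 502.49 / 1600 ≈ 785.14
Gain = 20 log₁₀(785.14) ≈ 57.90 dB
∠H = 5.71° − 90.00° = -84.29°

57.9 dB, -84.3°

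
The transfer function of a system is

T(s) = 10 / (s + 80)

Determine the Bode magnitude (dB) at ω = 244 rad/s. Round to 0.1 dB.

At s = jω = j244:
pole (s+80): 80 + j244 → |·| = √(80²+244²) = √65936 ≈ 256.78, ∠ = arctan(244/80) ≈ 71.85°
|T| = 10 / 256.78 ≈ 0.038944
Gain = 20 log₁₀(0.038944) ≈ -28.19 dB

-28.2 dB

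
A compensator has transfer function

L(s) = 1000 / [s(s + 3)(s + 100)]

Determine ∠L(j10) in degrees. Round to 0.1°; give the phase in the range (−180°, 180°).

At s = jω = j10:
pole (s+3): 3 + j10 → |·| = √(3²+10²) = √109 ≈ 10.44, ∠ = arctan(10/3) ≈ 73.30°
pole (s+100): 100 + j10 → |·| = √(100²+10²) = √10100 ≈ 100.5, ∠ = arctan(10/100) ≈ 5.71°
pole at origin: |s| = 10, ∠ = 90.00° (in denominator)
∠L = 0.00° − 169.01° = -169.01°

-169.0°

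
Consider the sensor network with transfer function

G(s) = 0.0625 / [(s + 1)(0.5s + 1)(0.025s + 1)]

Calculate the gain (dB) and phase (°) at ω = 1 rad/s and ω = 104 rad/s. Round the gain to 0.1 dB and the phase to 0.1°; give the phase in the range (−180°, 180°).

ω = 1: -28.1 dB, -73.0°; ω = 104: -107.6 dB, 112.7°

At ω = 1 rad/s:
pole (1 + j1·1) = 1 + j1 → |·| ≈ 1.4142, ∠ ≈ 45.00°
pole (1 + j1·0.5) = 1 + j0.5 → |·| ≈ 1.118, ∠ ≈ 26.57°
pole (1 + j1·0.025) = 1 + j0.025 → |·| ≈ 1.0003, ∠ ≈ 1.43°
|G| = 0.0625 · 1 / (1.4142 · 1.118 · 1.0003) ≈ 0.039518
Gain = 20 log₁₀(0.039518) ≈ -28.06 dB
∠G = (0°) − (45.00° + 26.57° + 1.43°) = -73.00°

At ω = 104 rad/s:
pole (1 + j104·1) = 1 + j104 → |·| ≈ 104, ∠ ≈ 89.45°
pole (1 + j104·0.5) = 1 + j52 → |·| ≈ 52.01, ∠ ≈ 88.90°
pole (1 + j104·0.025) = 1 + j2.6 → |·| ≈ 2.7857, ∠ ≈ 68.96°
|G| = 0.0625 · 1 / (104 · 52.01 · 2.7857) ≈ 4.1479e-06
Gain = 20 log₁₀(4.1479e-06) ≈ -107.64 dB
∠G = (0°) − (89.45° + 88.90° + 68.96°) = -247.31° ≡ 112.69° (principal value)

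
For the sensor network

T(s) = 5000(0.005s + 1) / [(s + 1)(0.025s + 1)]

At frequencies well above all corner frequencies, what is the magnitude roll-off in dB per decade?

Each pole contributes −20 dB/decade at high frequency; each zero contributes +20 dB/decade.
Net: 1 zero(s) − 2 pole(s) → -20 dB/decade.

-20 dB/decade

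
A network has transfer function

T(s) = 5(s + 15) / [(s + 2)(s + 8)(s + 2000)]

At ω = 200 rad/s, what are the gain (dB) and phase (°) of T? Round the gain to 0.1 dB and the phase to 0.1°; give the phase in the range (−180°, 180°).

At s = jω = j200:
zero (s+15): 15 + j200 → |·| = √(15²+200²) = √40225 ≈ 200.56, ∠ = arctan(200/15) ≈ 85.71°
pole (s+2): 2 + j200 → |·| = √(2²+200²) = √40004 ≈ 200.01, ∠ = arctan(200/2) ≈ 89.43°
pole (s+8): 8 + j200 → |·| = √(8²+200²) = √40064 ≈ 200.16, ∠ = arctan(200/8) ≈ 87.71°
pole (s+2000): 2000 + j200 → |·| = √(2000²+200²) = √4040000 ≈ 2010, ∠ = arctan(200/2000) ≈ 5.71°
|T| = 5 · 200.56 / 8.0468e+07 ≈ 1.2462e-05
Gain = 20 log₁₀(1.2462e-05) ≈ -98.09 dB
∠T = 85.71° − 182.85° = -97.14°

-98.1 dB, -97.1°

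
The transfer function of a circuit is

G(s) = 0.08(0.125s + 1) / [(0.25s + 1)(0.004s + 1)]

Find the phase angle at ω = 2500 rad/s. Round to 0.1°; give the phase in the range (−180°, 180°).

At ω = 2500 rad/s:
zero (1 + j2500·0.125) = 1 + j312.5 → |·| ≈ 312.5, ∠ ≈ 89.82°
pole (1 + j2500·0.25) = 1 + j625 → |·| ≈ 625, ∠ ≈ 89.91°
pole (1 + j2500·0.004) = 1 + j10 → |·| ≈ 10.05, ∠ ≈ 84.29°
∠G = (89.82°) − (89.91° + 84.29°) = -84.38°

-84.4°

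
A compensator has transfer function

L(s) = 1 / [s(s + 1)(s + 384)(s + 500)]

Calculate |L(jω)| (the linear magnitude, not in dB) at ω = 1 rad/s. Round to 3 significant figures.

3.68e-06

At s = jω = j1:
pole (s+1): 1 + j1 → |·| = √(1²+1²) = √2 ≈ 1.4142, ∠ = arctan(1/1) ≈ 45.00°
pole (s+384): 384 + j1 → |·| = √(384²+1²) = √147457 ≈ 384, ∠ = arctan(1/384) ≈ 0.15°
pole (s+500): 500 + j1 → |·| = √(500²+1²) = √250001 ≈ 500, ∠ = arctan(1/500) ≈ 0.11°
pole at origin: |s| = 1, ∠ = 90.00° (in denominator)
|L| = 1 / 2.7153e+05 ≈ 3.6828e-06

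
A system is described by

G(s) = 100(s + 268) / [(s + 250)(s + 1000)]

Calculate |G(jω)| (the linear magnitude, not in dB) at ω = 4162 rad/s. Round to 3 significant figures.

0.0234

At s = jω = j4162:
zero (s+268): 268 + j4162 → |·| = √(268²+4162²) = √17394068 ≈ 4170.6, ∠ = arctan(4162/268) ≈ 86.32°
pole (s+250): 250 + j4162 → |·| = √(250²+4162²) = √17384744 ≈ 4169.5, ∠ = arctan(4162/250) ≈ 86.56°
pole (s+1000): 1000 + j4162 → |·| = √(1000²+4162²) = √18322244 ≈ 4280.4, ∠ = arctan(4162/1000) ≈ 76.49°
|G| = 100 · 4170.6 / 1.7847e+07 ≈ 0.023369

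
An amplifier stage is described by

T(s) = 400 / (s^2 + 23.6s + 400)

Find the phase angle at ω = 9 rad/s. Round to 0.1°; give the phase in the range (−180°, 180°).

At s = jω = j9:
quadratic: (j9)² + 23.6·j9 + 400 = 319 + j212.4 → |·| ≈ 383.24, ∠ ≈ 33.66°
∠T = 0.00° − 33.66° = -33.66°

-33.7°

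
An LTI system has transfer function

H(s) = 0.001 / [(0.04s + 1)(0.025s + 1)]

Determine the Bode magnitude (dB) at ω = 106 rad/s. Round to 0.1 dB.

-81.8 dB

At ω = 106 rad/s:
pole (1 + j106·0.04) = 1 + j4.24 → |·| ≈ 4.3563, ∠ ≈ 76.73°
pole (1 + j106·0.025) = 1 + j2.65 → |·| ≈ 2.8324, ∠ ≈ 69.33°
|H| = 0.001 · 1 / (4.3563 · 2.8324) ≈ 8.1045e-05
Gain = 20 log₁₀(8.1045e-05) ≈ -81.83 dB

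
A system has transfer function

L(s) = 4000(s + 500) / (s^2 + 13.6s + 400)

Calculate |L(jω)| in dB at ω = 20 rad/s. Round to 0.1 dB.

At s = jω = j20:
zero (s+500): 500 + j20 → |·| = √(500²+20²) = √250400 ≈ 500.4, ∠ = arctan(20/500) ≈ 2.29°
quadratic: (j20)² + 13.6·j20 + 400 = 0 + j272 → |·| ≈ 272, ∠ ≈ 90.00°
|L| = 4000 · 500.4 / 272 ≈ 7358.8
Gain = 20 log₁₀(7358.8) ≈ 77.34 dB

77.3 dB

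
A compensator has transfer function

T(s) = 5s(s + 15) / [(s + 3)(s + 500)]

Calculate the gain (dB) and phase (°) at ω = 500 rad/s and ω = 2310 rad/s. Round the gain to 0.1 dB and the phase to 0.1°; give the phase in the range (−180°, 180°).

At s = jω = j500:
zero (s+15): 15 + j500 → |·| = √(15²+500²) = √250225 ≈ 500.22, ∠ = arctan(500/15) ≈ 88.28°
zero at origin: s = j500 → |·| = 500, ∠ = 90.00°
pole (s+3): 3 + j500 → |·| = √(3²+500²) = √250009 ≈ 500.01, ∠ = arctan(500/3) ≈ 89.66°
pole (s+500): 500 + j500 → |·| = √(500²+500²) = √500000 ≈ 707.11, ∠ = arctan(500/500) ≈ 45.00°
|T| = 5 · 2.5011e+05 / 3.5356e+05 ≈ 3.537
Gain = 20 log₁₀(3.537) ≈ 10.97 dB
∠T = 178.28° − 134.66° = 43.62°

At s = jω = j2310:
zero (s+15): 15 + j2310 → |·| = √(15²+2310²) = √5336325 ≈ 2310, ∠ = arctan(2310/15) ≈ 89.63°
zero at origin: s = j2310 → |·| = 2310, ∠ = 90.00°
pole (s+3): 3 + j2310 → |·| = √(3²+2310²) = √5336109 ≈ 2310, ∠ = arctan(2310/3) ≈ 89.93°
pole (s+500): 500 + j2310 → |·| = √(500²+2310²) = √5586100 ≈ 2363.5, ∠ = arctan(2310/500) ≈ 77.79°
|T| = 5 · 5.3361e+06 / 5.4597e+06 ≈ 4.8868
Gain = 20 log₁₀(4.8868) ≈ 13.78 dB
∠T = 179.63° − 167.72° = 11.91°

ω = 500: 11.0 dB, 43.6°; ω = 2310: 13.8 dB, 11.9°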